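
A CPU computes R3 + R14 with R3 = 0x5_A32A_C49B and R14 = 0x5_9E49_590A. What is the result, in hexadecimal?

0xB41741DA5

Add column by column in base 16, right to left:
  B+A = 5 carry 1
  9+0+1 = A
  4+9 = D
  C+5 = 1 carry 1
  A+9+1 = 4 carry 1
  2+4+1 = 7
  3+E = 1 carry 1
  A+9+1 = 4 carry 1
  5+5+1 = B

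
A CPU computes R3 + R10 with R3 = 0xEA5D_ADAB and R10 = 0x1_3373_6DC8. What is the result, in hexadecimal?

Add column by column in base 16, right to left:
  B+8 = 3 carry 1
  A+C+1 = 7 carry 1
  D+D+1 = B carry 1
  A+6+1 = 1 carry 1
  D+3+1 = 1 carry 1
  5+7+1 = D
  A+3 = D
  E+3 = 1 carry 1
  0+1+1 = 2

0x21DD11B73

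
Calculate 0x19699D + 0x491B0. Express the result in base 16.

0x1DFB4D

Add column by column in base 16, right to left:
  D+0 = D
  9+B = 4 carry 1
  9+1+1 = B
  6+9 = F
  9+4 = D
  1+0 = 1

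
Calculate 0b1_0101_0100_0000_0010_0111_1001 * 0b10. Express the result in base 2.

0b10101010000000010011110010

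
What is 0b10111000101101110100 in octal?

Group the bits in threes: 010 111 000 101 101 110 100 → 2705564.

0o2705564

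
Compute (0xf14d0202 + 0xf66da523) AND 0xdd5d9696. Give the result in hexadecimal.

0xc5188604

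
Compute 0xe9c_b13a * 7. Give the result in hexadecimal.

0x6648d896

Multiply each base-16 digit by 7, carrying:
  a×7 = 70 → write 6 carry 4
  3×7+4 = 25 → write 9 carry 1
  1×7+1 = 8 → write 8
  b×7 = 77 → write d carry 4
  c×7+4 = 88 → write 8 carry 5
  9×7+5 = 68 → write 4 carry 4
  e×7+4 = 102 → write 6 carry 6
  remaining carry: 6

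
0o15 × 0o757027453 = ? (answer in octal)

0o14443462457

Multiply each base-8 digit by 13, carrying:
  3×13 = 39 → write 7 carry 4
  5×13+4 = 69 → write 5 carry 8
  4×13+8 = 60 → write 4 carry 7
  7×13+7 = 98 → write 2 carry 12
  2×13+12 = 38 → write 6 carry 4
  0×13+4 = 4 → write 4
  7×13 = 91 → write 3 carry 11
  5×13+11 = 76 → write 4 carry 9
  7×13+9 = 100 → write 4 carry 12
  remaining carry: 14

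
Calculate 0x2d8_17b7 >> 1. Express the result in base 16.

1 bits is not a whole number of base-16 digits; in binary: 10110110000001011110110111 >> 1 = 1011011000000101111011011.

0x16c0bdb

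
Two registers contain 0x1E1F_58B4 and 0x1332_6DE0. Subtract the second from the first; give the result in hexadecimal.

Subtract column by column in base 16:
  4-0 → 4
  B-E → D (borrow)
  8-D-1 → A (borrow)
  5-6-1 → E (borrow)
  F-2-1 → C
  1-3 → E (borrow)
  E-3-1 → A
  1-1 → 0

0xAECEAD4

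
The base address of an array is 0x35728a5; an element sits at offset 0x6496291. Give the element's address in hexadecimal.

Add column by column in base 16, right to left:
  5+1 = 6
  a+9 = 3 carry 1
  8+2+1 = b
  2+6 = 8
  7+9 = 0 carry 1
  5+4+1 = a
  3+6 = 9

0x9a08b36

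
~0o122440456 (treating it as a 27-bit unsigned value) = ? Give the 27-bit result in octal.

0o655337321

Each oct digit d becomes 7−d:
  1→6, 2→5, 2→5, 4→3, 4→3, 0→7, 4→3, 5→2, 6→1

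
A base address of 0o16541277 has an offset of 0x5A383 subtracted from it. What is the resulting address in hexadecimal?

0x351F3C

0o16541277 = 0x3AC2BF in hexadecimal.
Subtract column by column in base 16:
  F-3 → C
  B-8 → 3
  2-3 → F (borrow)
  C-A-1 → 1
  A-5 → 5
  3-0 → 3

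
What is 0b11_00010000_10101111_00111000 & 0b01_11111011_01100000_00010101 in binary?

0b01000100000010000000010000

AND bit by bit (1 only where both bits are 1):
  11000100001010111100111000
& 01111110110110000000010101
= 01000100000010000000010000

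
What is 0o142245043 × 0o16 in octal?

0o2540406752

Multiply each base-8 digit by 14, carrying:
  3×14 = 42 → write 2 carry 5
  4×14+5 = 61 → write 5 carry 7
  0×14+7 = 7 → write 7
  5×14 = 70 → write 6 carry 8
  4×14+8 = 64 → write 0 carry 8
  2×14+8 = 36 → write 4 carry 4
  2×14+4 = 32 → write 0 carry 4
  4×14+4 = 60 → write 4 carry 7
  1×14+7 = 21 → write 5 carry 2
  remaining carry: 2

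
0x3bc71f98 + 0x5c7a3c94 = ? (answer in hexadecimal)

0x98415c2c

Add column by column in base 16, right to left:
  8+4 = c
  9+9 = 2 carry 1
  f+c+1 = c carry 1
  1+3+1 = 5
  7+a = 1 carry 1
  c+7+1 = 4 carry 1
  b+c+1 = 8 carry 1
  3+5+1 = 9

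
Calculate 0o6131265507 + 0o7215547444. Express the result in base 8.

0o15347035153

Add column by column in base 8, right to left:
  7+4 = 3 carry 1
  0+4+1 = 5
  5+4 = 1 carry 1
  5+7+1 = 5 carry 1
  6+4+1 = 3 carry 1
  2+5+1 = 0 carry 1
  1+5+1 = 7
  3+1 = 4
  1+2 = 3
  6+7 = 5 carry 1
  final carry 1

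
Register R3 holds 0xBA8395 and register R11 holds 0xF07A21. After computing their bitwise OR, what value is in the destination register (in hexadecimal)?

0xFAFBB5

OR each hex digit independently (no carries):
  B|F=F, A|0=A, 8|7=F, 3|A=B, 9|2=B, 5|1=5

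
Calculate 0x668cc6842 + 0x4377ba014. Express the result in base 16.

0xaa0480856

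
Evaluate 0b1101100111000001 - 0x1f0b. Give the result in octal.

0b1101100111000001 = 0o154701 in octal.
0x1f0b = 0o17413 in octal.
Subtract column by column in base 8:
  1-3 → 6 (borrow)
  0-1-1 → 6 (borrow)
  7-4-1 → 2
  4-7 → 5 (borrow)
  5-1-1 → 3
  1-0 → 1

0o135266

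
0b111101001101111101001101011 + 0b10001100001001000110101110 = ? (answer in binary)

0b1001110101111000110000011001

Add column by column in base 2, right to left:
  1+0 = 1
  1+1 = 0 carry 1
  0+1+1 = 0 carry 1
  1+1+1 = 1 carry 1
  0+0+1 = 1
  1+1 = 0 carry 1
  1+0+1 = 0 carry 1
  0+1+1 = 0 carry 1
  0+1+1 = 0 carry 1
  1+0+1 = 0 carry 1
  0+0+1 = 1
  1+0 = 1
  1+1 = 0 carry 1
  1+0+1 = 0 carry 1
  1+0+1 = 0 carry 1
  1+1+1 = 1 carry 1
  0+0+1 = 1
  1+0 = 1
  1+0 = 1
  0+0 = 0
  0+1 = 1
  1+1 = 0 carry 1
  0+0+1 = 1
  1+0 = 1
  1+0 = 1
  1+1 = 0 carry 1
  1+0+1 = 0 carry 1
  final carry 1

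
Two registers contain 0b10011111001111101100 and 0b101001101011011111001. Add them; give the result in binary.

0b111101100101011100101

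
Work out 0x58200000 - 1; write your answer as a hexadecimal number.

0x581FFFFF

The trailing 5 digits are 0, so subtracting 1 borrows through: they become F and the next digit up decrements.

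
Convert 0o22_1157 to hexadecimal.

Each octal digit is 3 bits: 2=010 2=010 1=001 1=001 5=101 7=111.
Group the bits into nibbles: 0001 0010 0010 0110 1111 → 1226F.

0x1226F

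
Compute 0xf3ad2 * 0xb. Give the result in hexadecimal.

0xa78706

Multiply each base-16 digit by 11, carrying:
  2×11 = 22 → write 6 carry 1
  d×11+1 = 144 → write 0 carry 9
  a×11+9 = 119 → write 7 carry 7
  3×11+7 = 40 → write 8 carry 2
  f×11+2 = 167 → write 7 carry 10
  remaining carry: a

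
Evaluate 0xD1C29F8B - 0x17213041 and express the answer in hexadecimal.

0xBAA16F4A

Subtract column by column in base 16:
  B-1 → A
  8-4 → 4
  F-0 → F
  9-3 → 6
  2-1 → 1
  C-2 → A
  1-7 → A (borrow)
  D-1-1 → B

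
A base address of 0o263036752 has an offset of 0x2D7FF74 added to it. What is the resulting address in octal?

0x2D7FF74 = 0o265777564 in octal.
Add column by column in base 8, right to left:
  2+4 = 6
  5+6 = 3 carry 1
  7+5+1 = 5 carry 1
  6+7+1 = 6 carry 1
  3+7+1 = 3 carry 1
  0+7+1 = 0 carry 1
  3+5+1 = 1 carry 1
  6+6+1 = 5 carry 1
  2+2+1 = 5

0o551036536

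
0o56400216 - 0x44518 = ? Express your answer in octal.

0o55335566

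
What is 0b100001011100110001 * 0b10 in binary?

0b1000010111001100010

Multiply each base-2 digit by 2, carrying:
  1×2 = 2 → write 0 carry 1
  0×2+1 = 1 → write 1
  0×2 = 0 → write 0
  0×2 = 0 → write 0
  1×2 = 2 → write 0 carry 1
  1×2+1 = 3 → write 1 carry 1
  0×2+1 = 1 → write 1
  0×2 = 0 → write 0
  1×2 = 2 → write 0 carry 1
  1×2+1 = 3 → write 1 carry 1
  1×2+1 = 3 → write 1 carry 1
  0×2+1 = 1 → write 1
  1×2 = 2 → write 0 carry 1
  0×2+1 = 1 → write 1
  0×2 = 0 → write 0
  0×2 = 0 → write 0
  0×2 = 0 → write 0
  1×2 = 2 → write 0 carry 1
  remaining carry: 1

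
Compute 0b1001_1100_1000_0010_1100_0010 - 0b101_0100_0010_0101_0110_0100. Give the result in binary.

0b10010000101110101011110

Subtract column by column in base 2:
  0-0 → 0
  1-0 → 1
  0-1 → 1 (borrow)
  0-0-1 → 1 (borrow)
  0-0-1 → 1 (borrow)
  0-1-1 → 0 (borrow)
  1-1-1 → 1 (borrow)
  1-0-1 → 0
  0-1 → 1 (borrow)
  1-0-1 → 0
  0-1 → 1 (borrow)
  0-0-1 → 1 (borrow)
  0-0-1 → 1 (borrow)
  0-1-1 → 0 (borrow)
  0-0-1 → 1 (borrow)
  1-0-1 → 0
  0-0 → 0
  0-0 → 0
  1-1 → 0
  1-0 → 1
  1-1 → 0
  0-0 → 0
  0-1 → 1 (borrow)
  1-0-1 → 0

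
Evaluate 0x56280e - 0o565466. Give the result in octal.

0o24636330

0x56280e = 0o25424016 in octal.
Subtract column by column in base 8:
  6-6 → 0
  1-6 → 3 (borrow)
  0-4-1 → 3 (borrow)
  4-5-1 → 6 (borrow)
  2-6-1 → 3 (borrow)
  4-5-1 → 6 (borrow)
  5-0-1 → 4
  2-0 → 2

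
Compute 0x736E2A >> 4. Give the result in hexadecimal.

0x736E2

Shifting right by 4 bits = 1 hex digit: drop the last 1.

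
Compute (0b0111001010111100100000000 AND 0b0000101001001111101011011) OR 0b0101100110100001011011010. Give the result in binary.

0b101101110101101111011010

0b0111001010111100100000000 AND 0b0000101001001111101011011 = 0b0000001000001100100000000.
Then OR with 0b0101100110100001011011010.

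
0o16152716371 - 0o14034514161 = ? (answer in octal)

0o2116202210

Subtract column by column in base 8:
  1-1 → 0
  7-6 → 1
  3-1 → 2
  6-4 → 2
  1-1 → 0
  7-5 → 2
  2-4 → 6 (borrow)
  5-3-1 → 1
  1-0 → 1
  6-4 → 2
  1-1 → 0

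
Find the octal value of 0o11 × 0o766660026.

Multiply each base-8 digit by 9, carrying:
  6×9 = 54 → write 6 carry 6
  2×9+6 = 24 → write 0 carry 3
  0×9+3 = 3 → write 3
  0×9 = 0 → write 0
  6×9 = 54 → write 6 carry 6
  6×9+6 = 60 → write 4 carry 7
  6×9+7 = 61 → write 5 carry 7
  6×9+7 = 61 → write 5 carry 7
  7×9+7 = 70 → write 6 carry 8
  remaining carry: 10

0o10655460306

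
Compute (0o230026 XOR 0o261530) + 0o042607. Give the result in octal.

0o114325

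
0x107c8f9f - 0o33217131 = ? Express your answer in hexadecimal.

0o33217131 = 0x6d1e59 in hexadecimal.
Subtract column by column in base 16:
  f-9 → 6
  9-5 → 4
  f-e → 1
  8-1 → 7
  c-d → f (borrow)
  7-6-1 → 0
  0-0 → 0
  1-0 → 1

0x100f7146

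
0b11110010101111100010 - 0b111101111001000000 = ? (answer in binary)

Subtract column by column in base 2:
  0-0 → 0
  1-0 → 1
  0-0 → 0
  0-0 → 0
  0-0 → 0
  1-0 → 1
  1-1 → 0
  1-0 → 1
  1-0 → 1
  1-1 → 0
  0-1 → 1 (borrow)
  1-1-1 → 1 (borrow)
  0-1-1 → 0 (borrow)
  1-0-1 → 0
  0-1 → 1 (borrow)
  0-1-1 → 0 (borrow)
  1-1-1 → 1 (borrow)
  1-1-1 → 1 (borrow)
  1-0-1 → 0
  1-0 → 1

0b10110100110110100010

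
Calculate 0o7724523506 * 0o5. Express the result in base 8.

0o47447242136

Multiply each base-8 digit by 5, carrying:
  6×5 = 30 → write 6 carry 3
  0×5+3 = 3 → write 3
  5×5 = 25 → write 1 carry 3
  3×5+3 = 18 → write 2 carry 2
  2×5+2 = 12 → write 4 carry 1
  5×5+1 = 26 → write 2 carry 3
  4×5+3 = 23 → write 7 carry 2
  2×5+2 = 12 → write 4 carry 1
  7×5+1 = 36 → write 4 carry 4
  7×5+4 = 39 → write 7 carry 4
  remaining carry: 4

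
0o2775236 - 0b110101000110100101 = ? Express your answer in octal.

0o2124371

0b110101000110100101 = 0o650645 in octal.
Subtract column by column in base 8:
  6-5 → 1
  3-4 → 7 (borrow)
  2-6-1 → 3 (borrow)
  5-0-1 → 4
  7-5 → 2
  7-6 → 1
  2-0 → 2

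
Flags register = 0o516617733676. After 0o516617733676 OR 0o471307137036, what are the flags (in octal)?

0o577717737676

OR each oct digit independently (no carries):
  5|4=5, 1|7=7, 6|1=7, 6|3=7, 1|0=1, 7|7=7, 7|1=7, 3|3=3, 3|7=7, 6|0=6, 7|3=7, 6|6=6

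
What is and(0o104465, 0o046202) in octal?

0o004000

AND each oct digit independently (no carries):
  1&0=0, 0&4=0, 4&6=4, 4&2=0, 6&0=0, 5&2=0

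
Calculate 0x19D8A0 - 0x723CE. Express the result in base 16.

0x12B4D2

Subtract column by column in base 16:
  0-E → 2 (borrow)
  A-C-1 → D (borrow)
  8-3-1 → 4
  D-2 → B
  9-7 → 2
  1-0 → 1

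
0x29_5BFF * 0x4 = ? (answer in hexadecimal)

Multiply each base-16 digit by 4, carrying:
  F×4 = 60 → write C carry 3
  F×4+3 = 63 → write F carry 3
  B×4+3 = 47 → write F carry 2
  5×4+2 = 22 → write 6 carry 1
  9×4+1 = 37 → write 5 carry 2
  2×4+2 = 10 → write A

0xA56FFC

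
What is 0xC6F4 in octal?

0o143364

Expand each hex digit to 4 bits: C=1100 6=0110 F=1111 4=0100.
Group the bits in threes: 001 100 011 011 110 100 → 143364.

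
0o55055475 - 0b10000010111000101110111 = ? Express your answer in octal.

0b10000010111000101110111 = 0o20270567 in octal.
Subtract column by column in base 8:
  5-7 → 6 (borrow)
  7-6-1 → 0
  4-5 → 7 (borrow)
  5-0-1 → 4
  5-7 → 6 (borrow)
  0-2-1 → 5 (borrow)
  5-0-1 → 4
  5-2 → 3

0o34564706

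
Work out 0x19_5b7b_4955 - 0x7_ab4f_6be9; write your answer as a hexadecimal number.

Subtract column by column in base 16:
  5-9 → c (borrow)
  5-e-1 → 6 (borrow)
  9-b-1 → d (borrow)
  4-6-1 → d (borrow)
  b-f-1 → b (borrow)
  7-4-1 → 2
  b-b → 0
  5-a → b (borrow)
  9-7-1 → 1
  1-0 → 1

0x11b02bdd6c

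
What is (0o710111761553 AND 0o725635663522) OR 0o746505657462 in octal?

0o746515677562

0o710111761553 AND 0o725635663522 = 0o700011661502.
Then OR with 0o746505657462.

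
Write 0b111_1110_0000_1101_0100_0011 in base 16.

Group the bits into nibbles: 0111 1110 0000 1101 0100 0011 → 7E0D43.

0x7E0D43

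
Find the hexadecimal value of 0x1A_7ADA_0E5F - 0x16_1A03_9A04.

Subtract column by column in base 16:
  F-4 → B
  5-0 → 5
  E-A → 4
  0-9 → 7 (borrow)
  A-3-1 → 6
  D-0 → D
  A-A → 0
  7-1 → 6
  A-6 → 4
  1-1 → 0

0x460D6745B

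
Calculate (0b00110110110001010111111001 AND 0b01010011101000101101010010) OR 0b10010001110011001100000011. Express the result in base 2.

0b10010011110011001101010011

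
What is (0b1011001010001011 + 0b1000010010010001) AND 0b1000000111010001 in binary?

0b100010000

Add column by column in base 2, right to left:
  1+1 = 0 carry 1
  1+0+1 = 0 carry 1
  0+0+1 = 1
  1+0 = 1
  0+1 = 1
  0+0 = 0
  0+0 = 0
  1+1 = 0 carry 1
  0+0+1 = 1
  1+0 = 1
  0+1 = 1
  0+0 = 0
  1+0 = 1
  1+0 = 1
  0+0 = 0
  1+1 = 0 carry 1
  final carry 1
Sum = 0b10011011100011100; now AND with 0b1000000111010001:
  10011011100011100
& 01000000111010001
= 00000000100010000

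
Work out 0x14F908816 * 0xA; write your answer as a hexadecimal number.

0xD1BA550DC

Multiply each base-16 digit by 10, carrying:
  6×10 = 60 → write C carry 3
  1×10+3 = 13 → write D
  8×10 = 80 → write 0 carry 5
  8×10+5 = 85 → write 5 carry 5
  0×10+5 = 5 → write 5
  9×10 = 90 → write A carry 5
  F×10+5 = 155 → write B carry 9
  4×10+9 = 49 → write 1 carry 3
  1×10+3 = 13 → write D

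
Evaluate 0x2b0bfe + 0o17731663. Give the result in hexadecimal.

0x6abfb1

0o17731663 = 0x3fb3b3 in hexadecimal.
Add column by column in base 16, right to left:
  e+3 = 1 carry 1
  f+b+1 = b carry 1
  b+3+1 = f
  0+b = b
  b+f = a carry 1
  2+3+1 = 6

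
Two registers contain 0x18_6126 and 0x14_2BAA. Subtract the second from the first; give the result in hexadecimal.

0x4357C

Subtract column by column in base 16:
  6-A → C (borrow)
  2-A-1 → 7 (borrow)
  1-B-1 → 5 (borrow)
  6-2-1 → 3
  8-4 → 4
  1-1 → 0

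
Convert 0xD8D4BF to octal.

Expand each hex digit to 4 bits: D=1101 8=1000 D=1101 4=0100 B=1011 F=1111.
Group the bits in threes: 110 110 001 101 010 010 111 111 → 66152277.

0o66152277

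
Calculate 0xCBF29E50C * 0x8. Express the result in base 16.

Multiply each base-16 digit by 8, carrying:
  C×8 = 96 → write 0 carry 6
  0×8+6 = 6 → write 6
  5×8 = 40 → write 8 carry 2
  E×8+2 = 114 → write 2 carry 7
  9×8+7 = 79 → write F carry 4
  2×8+4 = 20 → write 4 carry 1
  F×8+1 = 121 → write 9 carry 7
  B×8+7 = 95 → write F carry 5
  C×8+5 = 101 → write 5 carry 6
  remaining carry: 6

0x65F94F2860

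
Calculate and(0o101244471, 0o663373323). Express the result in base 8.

0o001240021

AND each oct digit independently (no carries):
  1&6=0, 0&6=0, 1&3=1, 2&3=2, 4&7=4, 4&3=0, 4&3=0, 7&2=2, 1&3=1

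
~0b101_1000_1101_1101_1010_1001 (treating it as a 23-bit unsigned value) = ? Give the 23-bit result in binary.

Invert each bit: 10110001101110110101001 → 01001110010001001010110.

0b01001110010001001010110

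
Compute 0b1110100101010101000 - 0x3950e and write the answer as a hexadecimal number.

0x3b59a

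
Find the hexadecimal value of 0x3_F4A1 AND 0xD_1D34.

AND each hex digit independently (no carries):
  3&D=1, F&1=1, 4&D=4, A&3=2, 1&4=0

0x11420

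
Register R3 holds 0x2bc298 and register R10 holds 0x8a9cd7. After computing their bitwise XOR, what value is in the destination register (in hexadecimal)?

XOR each hex digit independently (no carries):
  2^8=a, b^a=1, c^9=5, 2^c=e, 9^d=4, 8^7=f

0xa15e4f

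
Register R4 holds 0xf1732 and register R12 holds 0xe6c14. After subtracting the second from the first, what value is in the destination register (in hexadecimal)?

0xab1e

Subtract column by column in base 16:
  2-4 → e (borrow)
  3-1-1 → 1
  7-c → b (borrow)
  1-6-1 → a (borrow)
  f-e-1 → 0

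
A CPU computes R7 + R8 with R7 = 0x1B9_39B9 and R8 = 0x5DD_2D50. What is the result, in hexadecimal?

Add column by column in base 16, right to left:
  9+0 = 9
  B+5 = 0 carry 1
  9+D+1 = 7 carry 1
  3+2+1 = 6
  9+D = 6 carry 1
  B+D+1 = 9 carry 1
  1+5+1 = 7

0x7966709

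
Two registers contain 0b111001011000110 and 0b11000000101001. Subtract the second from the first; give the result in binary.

Subtract column by column in base 2:
  0-1 → 1 (borrow)
  1-0-1 → 0
  1-0 → 1
  0-1 → 1 (borrow)
  0-0-1 → 1 (borrow)
  0-1-1 → 0 (borrow)
  1-0-1 → 0
  1-0 → 1
  0-0 → 0
  1-0 → 1
  0-0 → 0
  0-0 → 0
  1-1 → 0
  1-1 → 0
  1-0 → 1

0b100001010011101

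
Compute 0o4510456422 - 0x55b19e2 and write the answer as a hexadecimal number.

0o4510456422 = 0x25225d12 in hexadecimal.
Subtract column by column in base 16:
  2-2 → 0
  1-e → 3 (borrow)
  d-9-1 → 3
  5-1 → 4
  2-b → 7 (borrow)
  2-5-1 → c (borrow)
  5-5-1 → f (borrow)
  2-0-1 → 1

0x1fc74330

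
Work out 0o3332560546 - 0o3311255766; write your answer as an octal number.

Subtract column by column in base 8:
  6-6 → 0
  4-6 → 6 (borrow)
  5-7-1 → 5 (borrow)
  0-5-1 → 2 (borrow)
  6-5-1 → 0
  5-2 → 3
  2-1 → 1
  3-1 → 2
  3-3 → 0
  3-3 → 0

0o21302560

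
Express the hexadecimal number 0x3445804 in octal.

0o321054004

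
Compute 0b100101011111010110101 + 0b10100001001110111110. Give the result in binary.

0b111001101001001110011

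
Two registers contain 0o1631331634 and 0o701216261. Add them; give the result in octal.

0o2532550115

Add column by column in base 8, right to left:
  4+1 = 5
  3+6 = 1 carry 1
  6+2+1 = 1 carry 1
  1+6+1 = 0 carry 1
  3+1+1 = 5
  3+2 = 5
  1+1 = 2
  3+0 = 3
  6+7 = 5 carry 1
  1+0+1 = 2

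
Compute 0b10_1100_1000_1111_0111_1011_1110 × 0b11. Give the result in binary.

Multiply each base-2 digit by 3, carrying:
  0×3 = 0 → write 0
  1×3 = 3 → write 1 carry 1
  1×3+1 = 4 → write 0 carry 2
  1×3+2 = 5 → write 1 carry 2
  1×3+2 = 5 → write 1 carry 2
  1×3+2 = 5 → write 1 carry 2
  0×3+2 = 2 → write 0 carry 1
  1×3+1 = 4 → write 0 carry 2
  1×3+2 = 5 → write 1 carry 2
  1×3+2 = 5 → write 1 carry 2
  1×3+2 = 5 → write 1 carry 2
  0×3+2 = 2 → write 0 carry 1
  1×3+1 = 4 → write 0 carry 2
  1×3+2 = 5 → write 1 carry 2
  1×3+2 = 5 → write 1 carry 2
  1×3+2 = 5 → write 1 carry 2
  0×3+2 = 2 → write 0 carry 1
  0×3+1 = 1 → write 1
  0×3 = 0 → write 0
  1×3 = 3 → write 1 carry 1
  0×3+1 = 1 → write 1
  0×3 = 0 → write 0
  1×3 = 3 → write 1 carry 1
  1×3+1 = 4 → write 0 carry 2
  0×3+2 = 2 → write 0 carry 1
  1×3+1 = 4 → write 0 carry 2
  remaining carry: 10

0b1000010110101110011100111010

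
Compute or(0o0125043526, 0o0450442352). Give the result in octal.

OR each oct digit independently (no carries):
  0|0=0, 1|4=5, 2|5=7, 5|0=5, 0|4=4, 4|4=4, 3|2=3, 5|3=7, 2|5=7, 6|2=6

0o0575443776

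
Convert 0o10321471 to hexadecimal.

Each octal digit is 3 bits: 1=001 0=000 3=011 2=010 1=001 4=100 7=111 1=001.
Group the bits into nibbles: 0010 0001 1010 0011 0011 1001 → 21A339.

0x21A339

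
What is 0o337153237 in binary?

Each octal digit is 3 bits: 3=011 3=011 7=111 1=001 5=101 3=011 2=010 3=011 7=111.

0b11011111001101011010011111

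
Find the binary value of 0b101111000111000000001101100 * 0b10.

0b1011110001110000000011011000

Multiply each base-2 digit by 2, carrying:
  0×2 = 0 → write 0
  0×2 = 0 → write 0
  1×2 = 2 → write 0 carry 1
  1×2+1 = 3 → write 1 carry 1
  0×2+1 = 1 → write 1
  1×2 = 2 → write 0 carry 1
  1×2+1 = 3 → write 1 carry 1
  0×2+1 = 1 → write 1
  0×2 = 0 → write 0
  0×2 = 0 → write 0
  0×2 = 0 → write 0
  0×2 = 0 → write 0
  0×2 = 0 → write 0
  0×2 = 0 → write 0
  0×2 = 0 → write 0
  1×2 = 2 → write 0 carry 1
  1×2+1 = 3 → write 1 carry 1
  1×2+1 = 3 → write 1 carry 1
  0×2+1 = 1 → write 1
  0×2 = 0 → write 0
  0×2 = 0 → write 0
  1×2 = 2 → write 0 carry 1
  1×2+1 = 3 → write 1 carry 1
  1×2+1 = 3 → write 1 carry 1
  1×2+1 = 3 → write 1 carry 1
  0×2+1 = 1 → write 1
  1×2 = 2 → write 0 carry 1
  remaining carry: 1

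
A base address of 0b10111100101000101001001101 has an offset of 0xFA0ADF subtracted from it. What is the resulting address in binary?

0b1111110000111111101101110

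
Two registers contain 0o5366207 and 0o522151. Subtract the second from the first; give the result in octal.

Subtract column by column in base 8:
  7-1 → 6
  0-5 → 3 (borrow)
  2-1-1 → 0
  6-2 → 4
  6-2 → 4
  3-5 → 6 (borrow)
  5-0-1 → 4

0o4644036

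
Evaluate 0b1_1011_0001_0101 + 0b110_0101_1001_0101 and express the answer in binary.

0b1000000010101010

Add column by column in base 2, right to left:
  1+1 = 0 carry 1
  0+0+1 = 1
  1+1 = 0 carry 1
  0+0+1 = 1
  1+1 = 0 carry 1
  0+0+1 = 1
  0+0 = 0
  0+1 = 1
  1+1 = 0 carry 1
  1+0+1 = 0 carry 1
  0+1+1 = 0 carry 1
  1+0+1 = 0 carry 1
  1+0+1 = 0 carry 1
  0+1+1 = 0 carry 1
  0+1+1 = 0 carry 1
  final carry 1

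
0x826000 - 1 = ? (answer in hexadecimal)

The trailing 3 digits are 0, so subtracting 1 borrows through: they become F and the next digit up decrements.

0x825fff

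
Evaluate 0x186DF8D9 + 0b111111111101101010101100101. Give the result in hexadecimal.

0x206CCE3E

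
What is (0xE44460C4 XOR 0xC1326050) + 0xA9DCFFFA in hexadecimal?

First 0xE44460C4 XOR 0xC1326050 = 0x25760094.
Add column by column in base 16, right to left:
  4+A = E
  9+F = 8 carry 1
  0+F+1 = 0 carry 1
  0+F+1 = 0 carry 1
  6+C+1 = 3 carry 1
  7+D+1 = 5 carry 1
  5+9+1 = F
  2+A = C

0xCF53008E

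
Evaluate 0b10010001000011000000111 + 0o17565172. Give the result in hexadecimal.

0x877081

0b10010001000011000000111 = 0x488607 in hexadecimal.
0o17565172 = 0x3EEA7A in hexadecimal.
Add column by column in base 16, right to left:
  7+A = 1 carry 1
  0+7+1 = 8
  6+A = 0 carry 1
  8+E+1 = 7 carry 1
  8+E+1 = 7 carry 1
  4+3+1 = 8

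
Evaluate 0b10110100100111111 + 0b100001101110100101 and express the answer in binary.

0b111000010011100100

Add column by column in base 2, right to left:
  1+1 = 0 carry 1
  1+0+1 = 0 carry 1
  1+1+1 = 1 carry 1
  1+0+1 = 0 carry 1
  1+0+1 = 0 carry 1
  1+1+1 = 1 carry 1
  0+0+1 = 1
  0+1 = 1
  1+1 = 0 carry 1
  0+1+1 = 0 carry 1
  0+0+1 = 1
  1+1 = 0 carry 1
  0+1+1 = 0 carry 1
  1+0+1 = 0 carry 1
  1+0+1 = 0 carry 1
  0+0+1 = 1
  1+0 = 1
  0+1 = 1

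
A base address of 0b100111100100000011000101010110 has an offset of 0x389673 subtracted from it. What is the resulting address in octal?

0o4725715343

0b100111100100000011000101010110 = 0o4744030526 in octal.
0x389673 = 0o16113163 in octal.
Subtract column by column in base 8:
  6-3 → 3
  2-6 → 4 (borrow)
  5-1-1 → 3
  0-3 → 5 (borrow)
  3-1-1 → 1
  0-1 → 7 (borrow)
  4-6-1 → 5 (borrow)
  4-1-1 → 2
  7-0 → 7
  4-0 → 4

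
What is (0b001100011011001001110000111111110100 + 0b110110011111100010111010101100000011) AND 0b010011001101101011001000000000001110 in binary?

0b10001000101000001000000000000110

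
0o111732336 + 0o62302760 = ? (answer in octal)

0o174235316

Add column by column in base 8, right to left:
  6+0 = 6
  3+6 = 1 carry 1
  3+7+1 = 3 carry 1
  2+2+1 = 5
  3+0 = 3
  7+3 = 2 carry 1
  1+2+1 = 4
  1+6 = 7
  1+0 = 1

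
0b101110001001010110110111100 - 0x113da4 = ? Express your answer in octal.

0b101110001001010110110111100 = 0o561126674 in octal.
0x113da4 = 0o4236644 in octal.
Subtract column by column in base 8:
  4-4 → 0
  7-4 → 3
  6-6 → 0
  6-6 → 0
  2-3 → 7 (borrow)
  1-2-1 → 6 (borrow)
  1-4-1 → 4 (borrow)
  6-0-1 → 5
  5-0 → 5

0o554670030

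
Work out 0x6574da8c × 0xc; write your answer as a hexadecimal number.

0x4c17a3e90

Multiply each base-16 digit by 12, carrying:
  c×12 = 144 → write 0 carry 9
  8×12+9 = 105 → write 9 carry 6
  a×12+6 = 126 → write e carry 7
  d×12+7 = 163 → write 3 carry 10
  4×12+10 = 58 → write a carry 3
  7×12+3 = 87 → write 7 carry 5
  5×12+5 = 65 → write 1 carry 4
  6×12+4 = 76 → write c carry 4
  remaining carry: 4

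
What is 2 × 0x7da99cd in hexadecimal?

0xfb5339a

Multiply each base-16 digit by 2, carrying:
  d×2 = 26 → write a carry 1
  c×2+1 = 25 → write 9 carry 1
  9×2+1 = 19 → write 3 carry 1
  9×2+1 = 19 → write 3 carry 1
  a×2+1 = 21 → write 5 carry 1
  d×2+1 = 27 → write b carry 1
  7×2+1 = 15 → write f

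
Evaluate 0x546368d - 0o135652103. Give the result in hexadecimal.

0x3cee24a

0o135652103 = 0x1775443 in hexadecimal.
Subtract column by column in base 16:
  d-3 → a
  8-4 → 4
  6-4 → 2
  3-5 → e (borrow)
  6-7-1 → e (borrow)
  4-7-1 → c (borrow)
  5-1-1 → 3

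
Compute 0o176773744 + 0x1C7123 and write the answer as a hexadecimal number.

0x2186907

0o176773744 = 0x1FBF7E4 in hexadecimal.
Add column by column in base 16, right to left:
  4+3 = 7
  E+2 = 0 carry 1
  7+1+1 = 9
  F+7 = 6 carry 1
  B+C+1 = 8 carry 1
  F+1+1 = 1 carry 1
  1+0+1 = 2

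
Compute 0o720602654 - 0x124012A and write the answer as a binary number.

0b110000111110000010010000010

0o720602654 = 0b111010000110000010110101100 in binary.
0x124012A = 0b1001001000000000100101010 in binary.
Subtract column by column in base 2:
  0-0 → 0
  0-1 → 1 (borrow)
  1-0-1 → 0
  1-1 → 0
  0-0 → 0
  1-1 → 0
  0-0 → 0
  1-0 → 1
  1-1 → 0
  0-0 → 0
  1-0 → 1
  0-0 → 0
  0-0 → 0
  0-0 → 0
  0-0 → 0
  0-0 → 0
  1-0 → 1
  1-0 → 1
  0-1 → 1 (borrow)
  0-0-1 → 1 (borrow)
  0-0-1 → 1 (borrow)
  0-1-1 → 0 (borrow)
  1-0-1 → 0
  0-0 → 0
  1-1 → 0
  1-0 → 1
  1-0 → 1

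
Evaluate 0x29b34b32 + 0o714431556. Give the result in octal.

0x29b34b32 = 0o5154645462 in octal.
Add column by column in base 8, right to left:
  2+6 = 0 carry 1
  6+5+1 = 4 carry 1
  4+5+1 = 2 carry 1
  5+1+1 = 7
  4+3 = 7
  6+4 = 2 carry 1
  4+4+1 = 1 carry 1
  5+1+1 = 7
  1+7 = 0 carry 1
  5+0+1 = 6

0o6071277240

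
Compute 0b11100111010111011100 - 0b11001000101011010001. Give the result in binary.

Subtract column by column in base 2:
  0-1 → 1 (borrow)
  0-0-1 → 1 (borrow)
  1-0-1 → 0
  1-0 → 1
  1-1 → 0
  0-0 → 0
  1-1 → 0
  1-1 → 0
  1-0 → 1
  0-1 → 1 (borrow)
  1-0-1 → 0
  0-1 → 1 (borrow)
  1-0-1 → 0
  1-0 → 1
  1-0 → 1
  0-1 → 1 (borrow)
  0-0-1 → 1 (borrow)
  1-0-1 → 0
  1-1 → 0
  1-1 → 0

0b11110101100001011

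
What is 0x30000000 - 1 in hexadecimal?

0x2FFFFFFF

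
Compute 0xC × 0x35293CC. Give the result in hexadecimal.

Multiply each base-16 digit by 12, carrying:
  C×12 = 144 → write 0 carry 9
  C×12+9 = 153 → write 9 carry 9
  3×12+9 = 45 → write D carry 2
  9×12+2 = 110 → write E carry 6
  2×12+6 = 30 → write E carry 1
  5×12+1 = 61 → write D carry 3
  3×12+3 = 39 → write 7 carry 2
  remaining carry: 2

0x27DEED90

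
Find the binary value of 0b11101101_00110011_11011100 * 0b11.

0b10110001111001101110010100

Multiply each base-2 digit by 3, carrying:
  0×3 = 0 → write 0
  0×3 = 0 → write 0
  1×3 = 3 → write 1 carry 1
  1×3+1 = 4 → write 0 carry 2
  1×3+2 = 5 → write 1 carry 2
  0×3+2 = 2 → write 0 carry 1
  1×3+1 = 4 → write 0 carry 2
  1×3+2 = 5 → write 1 carry 2
  1×3+2 = 5 → write 1 carry 2
  1×3+2 = 5 → write 1 carry 2
  0×3+2 = 2 → write 0 carry 1
  0×3+1 = 1 → write 1
  1×3 = 3 → write 1 carry 1
  1×3+1 = 4 → write 0 carry 2
  0×3+2 = 2 → write 0 carry 1
  0×3+1 = 1 → write 1
  1×3 = 3 → write 1 carry 1
  0×3+1 = 1 → write 1
  1×3 = 3 → write 1 carry 1
  1×3+1 = 4 → write 0 carry 2
  0×3+2 = 2 → write 0 carry 1
  1×3+1 = 4 → write 0 carry 2
  1×3+2 = 5 → write 1 carry 2
  1×3+2 = 5 → write 1 carry 2
  remaining carry: 10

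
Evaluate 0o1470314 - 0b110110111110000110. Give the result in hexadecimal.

0x30146

0o1470314 = 0x670cc in hexadecimal.
0b110110111110000110 = 0x36f86 in hexadecimal.
Subtract column by column in base 16:
  c-6 → 6
  c-8 → 4
  0-f → 1 (borrow)
  7-6-1 → 0
  6-3 → 3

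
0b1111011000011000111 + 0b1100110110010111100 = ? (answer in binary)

0b11100001110110000011

Add column by column in base 2, right to left:
  1+0 = 1
  1+0 = 1
  1+1 = 0 carry 1
  0+1+1 = 0 carry 1
  0+1+1 = 0 carry 1
  0+1+1 = 0 carry 1
  1+0+1 = 0 carry 1
  1+1+1 = 1 carry 1
  0+0+1 = 1
  0+0 = 0
  0+1 = 1
  0+1 = 1
  1+0 = 1
  1+1 = 0 carry 1
  0+1+1 = 0 carry 1
  1+0+1 = 0 carry 1
  1+0+1 = 0 carry 1
  1+1+1 = 1 carry 1
  1+1+1 = 1 carry 1
  final carry 1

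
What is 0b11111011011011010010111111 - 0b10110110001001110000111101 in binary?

0b1000101010001100010000010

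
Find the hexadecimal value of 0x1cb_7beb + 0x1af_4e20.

Add column by column in base 16, right to left:
  b+0 = b
  e+2 = 0 carry 1
  b+e+1 = a carry 1
  7+4+1 = c
  b+f = a carry 1
  c+a+1 = 7 carry 1
  1+1+1 = 3

0x37aca0b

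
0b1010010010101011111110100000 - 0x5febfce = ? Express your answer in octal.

0o422777722

0b1010010010101011111110100000 = 0o1222537640 in octal.
0x5febfce = 0o577537716 in octal.
Subtract column by column in base 8:
  0-6 → 2 (borrow)
  4-1-1 → 2
  6-7 → 7 (borrow)
  7-7-1 → 7 (borrow)
  3-3-1 → 7 (borrow)
  5-5-1 → 7 (borrow)
  2-7-1 → 2 (borrow)
  2-7-1 → 2 (borrow)
  2-5-1 → 4 (borrow)
  1-0-1 → 0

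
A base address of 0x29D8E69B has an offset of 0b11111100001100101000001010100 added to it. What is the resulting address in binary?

0b1001001010111110011011011101111

0x29D8E69B = 0b101001110110001110011010011011 in binary.
Add column by column in base 2, right to left:
  1+0 = 1
  1+0 = 1
  0+1 = 1
  1+0 = 1
  1+1 = 0 carry 1
  0+0+1 = 1
  0+1 = 1
  1+0 = 1
  0+0 = 0
  1+0 = 1
  1+0 = 1
  0+0 = 0
  0+1 = 1
  1+0 = 1
  1+1 = 0 carry 1
  1+0+1 = 0 carry 1
  0+0+1 = 1
  0+1 = 1
  0+1 = 1
  1+0 = 1
  1+0 = 1
  0+0 = 0
  1+0 = 1
  1+1 = 0 carry 1
  1+1+1 = 1 carry 1
  0+1+1 = 0 carry 1
  0+1+1 = 0 carry 1
  1+1+1 = 1 carry 1
  0+1+1 = 0 carry 1
  1+0+1 = 0 carry 1
  final carry 1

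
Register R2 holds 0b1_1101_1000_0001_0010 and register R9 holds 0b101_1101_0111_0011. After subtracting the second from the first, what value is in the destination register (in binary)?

0b10111101010011111

Subtract column by column in base 2:
  0-1 → 1 (borrow)
  1-1-1 → 1 (borrow)
  0-0-1 → 1 (borrow)
  0-0-1 → 1 (borrow)
  1-1-1 → 1 (borrow)
  0-1-1 → 0 (borrow)
  0-1-1 → 0 (borrow)
  0-0-1 → 1 (borrow)
  0-1-1 → 0 (borrow)
  0-0-1 → 1 (borrow)
  0-1-1 → 0 (borrow)
  1-1-1 → 1 (borrow)
  1-1-1 → 1 (borrow)
  0-0-1 → 1 (borrow)
  1-1-1 → 1 (borrow)
  1-0-1 → 0
  1-0 → 1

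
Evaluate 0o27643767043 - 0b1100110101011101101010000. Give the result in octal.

0o27475231323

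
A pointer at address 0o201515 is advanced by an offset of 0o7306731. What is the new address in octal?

0o7510446

Add column by column in base 8, right to left:
  5+1 = 6
  1+3 = 4
  5+7 = 4 carry 1
  1+6+1 = 0 carry 1
  0+0+1 = 1
  2+3 = 5
  0+7 = 7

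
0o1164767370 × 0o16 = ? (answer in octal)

Multiply each base-8 digit by 14, carrying:
  0×14 = 0 → write 0
  7×14 = 98 → write 2 carry 12
  3×14+12 = 54 → write 6 carry 6
  7×14+6 = 104 → write 0 carry 13
  6×14+13 = 97 → write 1 carry 12
  7×14+12 = 110 → write 6 carry 13
  4×14+13 = 69 → write 5 carry 8
  6×14+8 = 92 → write 4 carry 11
  1×14+11 = 25 → write 1 carry 3
  1×14+3 = 17 → write 1 carry 2
  remaining carry: 2

0o21145610620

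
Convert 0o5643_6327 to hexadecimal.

Each octal digit is 3 bits: 5=101 6=110 4=100 3=011 6=110 3=011 2=010 7=111.
Group the bits into nibbles: 1011 1010 0011 1100 1101 0111 → ba3cd7.

0xba3cd7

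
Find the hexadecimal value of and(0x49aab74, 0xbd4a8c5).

AND each hex digit independently (no carries):
  4&b=0, 9&d=9, a&4=0, a&a=a, b&8=8, 7&c=4, 4&5=4

0x090a844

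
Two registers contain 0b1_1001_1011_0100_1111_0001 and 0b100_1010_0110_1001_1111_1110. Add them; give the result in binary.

Add column by column in base 2, right to left:
  1+0 = 1
  0+1 = 1
  0+1 = 1
  0+1 = 1
  1+1 = 0 carry 1
  1+1+1 = 1 carry 1
  1+1+1 = 1 carry 1
  1+1+1 = 1 carry 1
  0+1+1 = 0 carry 1
  0+0+1 = 1
  1+0 = 1
  0+1 = 1
  1+0 = 1
  1+1 = 0 carry 1
  0+1+1 = 0 carry 1
  1+0+1 = 0 carry 1
  1+0+1 = 0 carry 1
  0+1+1 = 0 carry 1
  0+0+1 = 1
  1+1 = 0 carry 1
  1+0+1 = 0 carry 1
  0+0+1 = 1
  0+1 = 1

0b11001000001111011101111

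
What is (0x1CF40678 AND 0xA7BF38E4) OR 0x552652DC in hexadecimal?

0x1CF40678 AND 0xA7BF38E4 = 0x04B40060.
Then OR with 0x552652DC.

0x55B652FC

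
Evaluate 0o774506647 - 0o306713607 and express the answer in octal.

Subtract column by column in base 8:
  7-7 → 0
  4-0 → 4
  6-6 → 0
  6-3 → 3
  0-1 → 7 (borrow)
  5-7-1 → 5 (borrow)
  4-6-1 → 5 (borrow)
  7-0-1 → 6
  7-3 → 4

0o465573040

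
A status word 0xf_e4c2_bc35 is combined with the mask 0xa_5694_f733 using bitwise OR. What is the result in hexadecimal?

0xff6d6ff37

OR each hex digit independently (no carries):
  f|a=f, e|5=f, 4|6=6, c|9=d, 2|4=6, b|f=f, c|7=f, 3|3=3, 5|3=7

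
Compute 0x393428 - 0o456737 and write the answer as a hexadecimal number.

0x36d649

0o456737 = 0x25ddf in hexadecimal.
Subtract column by column in base 16:
  8-f → 9 (borrow)
  2-d-1 → 4 (borrow)
  4-d-1 → 6 (borrow)
  3-5-1 → d (borrow)
  9-2-1 → 6
  3-0 → 3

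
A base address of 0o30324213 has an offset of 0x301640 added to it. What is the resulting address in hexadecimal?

0o30324213 = 0x61A88B in hexadecimal.
Add column by column in base 16, right to left:
  B+0 = B
  8+4 = C
  8+6 = E
  A+1 = B
  1+0 = 1
  6+3 = 9

0x91BECB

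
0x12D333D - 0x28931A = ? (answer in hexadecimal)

Subtract column by column in base 16:
  D-A → 3
  3-1 → 2
  3-3 → 0
  3-9 → A (borrow)
  D-8-1 → 4
  2-2 → 0
  1-0 → 1

0x104A023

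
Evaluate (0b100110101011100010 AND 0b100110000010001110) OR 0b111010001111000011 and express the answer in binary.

0b111110001111000011

0b100110101011100010 AND 0b100110000010001110 = 0b100110000010000010.
Then OR with 0b111010001111000011.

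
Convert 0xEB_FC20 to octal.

0o72776040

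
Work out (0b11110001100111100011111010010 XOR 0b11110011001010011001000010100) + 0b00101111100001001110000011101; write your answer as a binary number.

0b110010001111001000111100011

First 0b11110001100111100011111010010 XOR 0b11110011001010011001000010100 = 0b00000010101101111010111000110.
Add column by column in base 2, right to left:
  0+1 = 1
  1+0 = 1
  1+1 = 0 carry 1
  0+1+1 = 0 carry 1
  0+1+1 = 0 carry 1
  0+0+1 = 1
  1+0 = 1
  1+0 = 1
  1+0 = 1
  0+0 = 0
  1+1 = 0 carry 1
  0+1+1 = 0 carry 1
  1+1+1 = 1 carry 1
  1+0+1 = 0 carry 1
  1+0+1 = 0 carry 1
  1+1+1 = 1 carry 1
  0+0+1 = 1
  1+0 = 1
  1+0 = 1
  0+0 = 0
  1+1 = 0 carry 1
  0+1+1 = 0 carry 1
  1+1+1 = 1 carry 1
  0+1+1 = 0 carry 1
  0+1+1 = 0 carry 1
  0+0+1 = 1
  0+1 = 1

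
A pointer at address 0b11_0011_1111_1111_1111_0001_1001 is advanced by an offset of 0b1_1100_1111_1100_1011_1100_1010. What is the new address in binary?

Add column by column in base 2, right to left:
  1+0 = 1
  0+1 = 1
  0+0 = 0
  1+1 = 0 carry 1
  1+0+1 = 0 carry 1
  0+0+1 = 1
  0+1 = 1
  0+1 = 1
  1+1 = 0 carry 1
  1+1+1 = 1 carry 1
  1+0+1 = 0 carry 1
  1+1+1 = 1 carry 1
  1+0+1 = 0 carry 1
  1+0+1 = 0 carry 1
  1+1+1 = 1 carry 1
  1+1+1 = 1 carry 1
  1+1+1 = 1 carry 1
  1+1+1 = 1 carry 1
  1+1+1 = 1 carry 1
  1+1+1 = 1 carry 1
  1+0+1 = 0 carry 1
  1+0+1 = 0 carry 1
  0+1+1 = 0 carry 1
  0+1+1 = 0 carry 1
  1+1+1 = 1 carry 1
  1+0+1 = 0 carry 1
  final carry 1

0b101000011111100101011100011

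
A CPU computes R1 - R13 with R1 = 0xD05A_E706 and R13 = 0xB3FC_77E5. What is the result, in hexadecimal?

0x1C5E6F21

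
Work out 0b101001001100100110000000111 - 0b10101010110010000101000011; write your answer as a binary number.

0b10011110110010101011000100

Subtract column by column in base 2:
  1-1 → 0
  1-1 → 0
  1-0 → 1
  0-0 → 0
  0-0 → 0
  0-0 → 0
  0-1 → 1 (borrow)
  0-0-1 → 1 (borrow)
  0-1-1 → 0 (borrow)
  0-0-1 → 1 (borrow)
  1-0-1 → 0
  1-0 → 1
  0-0 → 0
  0-1 → 1 (borrow)
  1-0-1 → 0
  0-0 → 0
  0-1 → 1 (borrow)
  1-1-1 → 1 (borrow)
  1-0-1 → 0
  0-1 → 1 (borrow)
  0-0-1 → 1 (borrow)
  1-1-1 → 1 (borrow)
  0-0-1 → 1 (borrow)
  0-1-1 → 0 (borrow)
  1-0-1 → 0
  0-1 → 1 (borrow)
  1-0-1 → 0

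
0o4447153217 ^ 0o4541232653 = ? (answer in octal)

0o0106361444

XOR each oct digit independently (no carries):
  4^4=0, 4^5=1, 4^4=0, 7^1=6, 1^2=3, 5^3=6, 3^2=1, 2^6=4, 1^5=4, 7^3=4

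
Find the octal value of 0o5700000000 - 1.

The trailing 8 digits are 0, so subtracting 1 borrows through: they become 7 and the next digit up decrements.

0o5677777777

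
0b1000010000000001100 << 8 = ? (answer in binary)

0b100001000000000110000000000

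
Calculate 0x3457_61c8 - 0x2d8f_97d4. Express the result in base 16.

0x6c7c9f4

Subtract column by column in base 16:
  8-4 → 4
  c-d → f (borrow)
  1-7-1 → 9 (borrow)
  6-9-1 → c (borrow)
  7-f-1 → 7 (borrow)
  5-8-1 → c (borrow)
  4-d-1 → 6 (borrow)
  3-2-1 → 0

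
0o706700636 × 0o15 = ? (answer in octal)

Multiply each base-8 digit by 13, carrying:
  6×13 = 78 → write 6 carry 9
  3×13+9 = 48 → write 0 carry 6
  6×13+6 = 84 → write 4 carry 10
  0×13+10 = 10 → write 2 carry 1
  0×13+1 = 1 → write 1
  7×13 = 91 → write 3 carry 11
  6×13+11 = 89 → write 1 carry 11
  0×13+11 = 11 → write 3 carry 1
  7×13+1 = 92 → write 4 carry 11
  remaining carry: 13

0o13431312406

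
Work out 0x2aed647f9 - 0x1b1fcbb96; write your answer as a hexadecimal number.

Subtract column by column in base 16:
  9-6 → 3
  f-9 → 6
  7-b → c (borrow)
  4-b-1 → 8 (borrow)
  6-c-1 → 9 (borrow)
  d-f-1 → d (borrow)
  e-1-1 → c
  a-b → f (borrow)
  2-1-1 → 0

0xfcd98c63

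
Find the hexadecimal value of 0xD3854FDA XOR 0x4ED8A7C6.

0x9D5DE81C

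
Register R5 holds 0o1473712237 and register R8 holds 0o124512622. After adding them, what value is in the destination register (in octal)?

Add column by column in base 8, right to left:
  7+2 = 1 carry 1
  3+2+1 = 6
  2+6 = 0 carry 1
  2+2+1 = 5
  1+1 = 2
  7+5 = 4 carry 1
  3+4+1 = 0 carry 1
  7+2+1 = 2 carry 1
  4+1+1 = 6
  1+0 = 1

0o1620425061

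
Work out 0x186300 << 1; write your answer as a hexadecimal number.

1 bits is not a whole number of base-16 digits; in binary: 110000110001100000000 << 1 = 1100001100011000000000.

0x30C600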